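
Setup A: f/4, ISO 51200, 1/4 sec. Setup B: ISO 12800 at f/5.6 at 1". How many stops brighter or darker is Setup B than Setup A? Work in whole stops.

1 stop darker

Aperture: f/4 → f/5.6 — 1 stop narrower (darker).
Shutter speed: 1/4 → 1/2 → 1 — 2 stops longer (brighter).
ISO: 51200 → 25600 → 12800 — 2 stops lower (darker).
Net: −1 +2 −2 = −1 stop.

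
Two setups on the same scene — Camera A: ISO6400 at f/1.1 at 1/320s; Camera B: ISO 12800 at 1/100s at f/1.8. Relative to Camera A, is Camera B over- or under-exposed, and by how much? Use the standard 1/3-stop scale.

1 1/3 stops brighter

Aperture: f/1.1 → f/1.2 → f/1.4 → f/1.6 → f/1.8 — 1 1/3 stops stopped down (darker).
Shutter speed: 1/320 → 1/250 → 1/200 → 1/160 → 1/125 → 1/100 — 1 2/3 stops longer (brighter).
ISO: 6400 → 8000 → 10000 → 12800 — 1 stop higher (brighter).
Net: −1 1/3 +1 2/3 +1 = +1 1/3 stops.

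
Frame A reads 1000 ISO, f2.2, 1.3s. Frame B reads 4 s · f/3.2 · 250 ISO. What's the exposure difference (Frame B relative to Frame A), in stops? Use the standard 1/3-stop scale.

Aperture: f/2.2 → f/2.5 → f/2.8 → f/3.2 — 1 stop smaller aperture (darker).
Shutter speed: 1.3 → 1.6 → 2 → 2.5 → 3.2 → 4 — 1 2/3 stops longer (brighter).
ISO: 1000 → 800 → 640 → 500 → 400 → 320 → 250 — 2 stops lower (darker).
Net: −1 +1 2/3 −2 = −1 1/3 stops.

1 1/3 stops darker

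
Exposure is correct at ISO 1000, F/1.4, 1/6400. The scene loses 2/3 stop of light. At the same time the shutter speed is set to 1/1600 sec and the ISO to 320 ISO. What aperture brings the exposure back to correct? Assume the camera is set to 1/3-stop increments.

f/1.2

Scene light: 2/3 stop darker.
Shutter speed: 1/6400 → 1/5000 → 1/4000 → 1/3200 → 1/2500 → 1/2000 → 1/1600 — 2 stops slower (brighter).
ISO: 1000 → 800 → 640 → 500 → 400 → 320 — 1 2/3 stops dropped (darker).
Net so far: 1/3 stop darker. Aperture: f/1.4 → f/1.2.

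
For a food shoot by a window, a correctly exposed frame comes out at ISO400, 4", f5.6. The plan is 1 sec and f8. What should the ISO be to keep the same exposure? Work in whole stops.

ISO 3200

Shutter speed: 4 → 2 → 1 — 2 stops faster (darker).
Aperture: f/5.6 → f/8 — 1 stop stopped down (darker).
Net change so far: 3 stops darker. Offset with the ISO: 400 → 800 → 1600 → 3200.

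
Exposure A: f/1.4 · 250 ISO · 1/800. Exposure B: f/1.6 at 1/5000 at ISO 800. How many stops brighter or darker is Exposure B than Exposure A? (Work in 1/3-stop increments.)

1 1/3 stops darker

Aperture: f/1.4 → f/1.6 — 1/3 stop smaller aperture (darker).
Shutter speed: 1/800 → 1/1000 → 1/1250 → 1/1600 → 1/2000 → 1/2500 → 1/3200 → 1/4000 → 1/5000 — 2 2/3 stops faster (darker).
ISO: 250 → 320 → 400 → 500 → 640 → 800 — 1 2/3 stops raised (brighter).
Net: −1/3 −2 2/3 +1 2/3 = −1 1/3 stops.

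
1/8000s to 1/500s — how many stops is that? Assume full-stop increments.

4 stops

1/8000 → 1/4000 → 1/2000 → 1/1000 → 1/500 — count the steps: 4 stops.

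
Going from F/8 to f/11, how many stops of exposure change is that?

f/8 → f/11 — count the steps: 1 stop.

1 stop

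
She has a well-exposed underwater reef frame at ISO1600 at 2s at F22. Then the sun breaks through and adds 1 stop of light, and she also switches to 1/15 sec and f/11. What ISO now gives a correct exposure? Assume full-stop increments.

Scene light: 1 stop brighter.
Shutter speed: 2 → 1 → 1/2 → 1/4 → 1/8 → 1/15 — 5 stops shorter (darker).
Aperture: f/22 → f/16 → f/11 — 2 stops opened up (brighter).
Net so far: 2 stops darker. ISO: 1600 → 3200 → 6400.

ISO 6400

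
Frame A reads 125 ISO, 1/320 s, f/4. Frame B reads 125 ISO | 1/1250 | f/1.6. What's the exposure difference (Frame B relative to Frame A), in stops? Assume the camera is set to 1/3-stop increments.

Aperture: f/4 → f/3.5 → f/3.2 → f/2.8 → f/2.5 → f/2.2 → f/2 → f/1.8 → f/1.6 — 2 2/3 stops larger aperture (brighter).
Shutter speed: 1/320 → 1/400 → 1/500 → 1/640 → 1/800 → 1/1000 → 1/1250 — 2 stops faster (darker).
ISO: unchanged.
Net: +2 2/3 −2 = +2/3 stops.

2/3 stop brighter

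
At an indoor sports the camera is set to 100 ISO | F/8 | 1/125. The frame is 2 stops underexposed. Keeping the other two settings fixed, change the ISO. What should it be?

Underexposed by 2 stops → need 2 stops brighter.
ISO: 100 → 200 → 400.

ISO 400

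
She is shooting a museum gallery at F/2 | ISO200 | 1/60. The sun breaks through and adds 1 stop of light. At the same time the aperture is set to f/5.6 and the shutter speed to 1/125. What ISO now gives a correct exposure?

Scene light: 1 stop brighter.
Aperture: f/2 → f/2.8 → f/4 → f/5.6 — 3 stops narrower (darker).
Shutter speed: 1/60 → 1/125 — 1 stop faster (darker).
Net so far: 3 stops darker. ISO: 200 → 400 → 800 → 1600.

ISO 1600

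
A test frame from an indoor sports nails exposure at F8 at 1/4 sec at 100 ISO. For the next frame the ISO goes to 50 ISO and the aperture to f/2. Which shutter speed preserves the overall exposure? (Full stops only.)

ISO: 100 → 50 — 1 stop lower (darker).
Aperture: f/8 → f/5.6 → f/4 → f/2.8 → f/2 — 4 stops wider (brighter).
Net change so far: 3 stops brighter. Offset with the shutter speed: 1/4 → 1/8 → 1/15 → 1/30.

1/30s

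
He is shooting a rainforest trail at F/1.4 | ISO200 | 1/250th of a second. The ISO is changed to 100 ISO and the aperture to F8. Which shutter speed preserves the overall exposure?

ISO: 200 → 100 — 1 stop dropped (darker).
Aperture: f/1.4 → f/2 → f/2.8 → f/4 → f/5.6 → f/8 — 5 stops narrower (darker).
Net change so far: 6 stops darker. Offset with the shutter speed: 1/250 → 1/125 → 1/60 → 1/30 → 1/15 → 1/8 → 1/4.

1/4s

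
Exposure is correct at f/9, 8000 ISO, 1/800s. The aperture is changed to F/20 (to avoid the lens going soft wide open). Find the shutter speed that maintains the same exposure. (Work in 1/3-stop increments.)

1/160s

Aperture: f/9 → f/10 → f/11 → f/13 → f/14 → f/16 → f/18 → f/20 — 2 1/3 stops smaller aperture (darker).
Need 2 1/3 stops brighter from the shutter speed: 1/800 → 1/640 → 1/500 → 1/400 → 1/320 → 1/250 → 1/200 → 1/160.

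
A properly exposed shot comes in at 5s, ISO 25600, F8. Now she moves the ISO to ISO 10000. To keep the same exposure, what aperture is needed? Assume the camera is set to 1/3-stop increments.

ISO: 25600 → 20000 → 16000 → 12800 → 10000 — 1 1/3 stops dropped (darker).
Need 1 1/3 stops brighter from the aperture: f/8 → f/7.1 → f/6.3 → f/5.6 → f/5.

f/5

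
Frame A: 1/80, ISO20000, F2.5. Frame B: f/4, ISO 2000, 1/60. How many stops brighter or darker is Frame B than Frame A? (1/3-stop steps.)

Aperture: f/2.5 → f/2.8 → f/3.2 → f/3.5 → f/4 — 1 1/3 stops narrower (darker).
Shutter speed: 1/80 → 1/60 — 1/3 stop longer (brighter).
ISO: 20000 → 16000 → 12800 → 10000 → 8000 → 6400 → 5000 → 4000 → 3200 → 2500 → 2000 — 3 1/3 stops lower (darker).
Net: −1 1/3 +1/3 −3 1/3 = −4 1/3 stops.

4 1/3 stops darker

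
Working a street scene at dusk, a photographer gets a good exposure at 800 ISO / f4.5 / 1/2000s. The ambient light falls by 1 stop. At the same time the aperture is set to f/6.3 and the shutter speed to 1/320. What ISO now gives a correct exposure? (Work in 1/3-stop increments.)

Scene light: 1 stop darker.
Aperture: f/4.5 → f/5 → f/5.6 → f/6.3 — 1 stop narrower (darker).
Shutter speed: 1/2000 → 1/1600 → 1/1250 → 1/1000 → 1/800 → 1/640 → 1/500 → 1/400 → 1/320 — 2 2/3 stops longer (brighter).
Net so far: 2/3 stop brighter. ISO: 800 → 640 → 500.

ISO 500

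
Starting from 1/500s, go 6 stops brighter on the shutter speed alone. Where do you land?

1/8s

Shutter speed: 1/500 → 1/250 → 1/125 → 1/60 → 1/30 → 1/15 → 1/8 — 6 stops longer (brighter).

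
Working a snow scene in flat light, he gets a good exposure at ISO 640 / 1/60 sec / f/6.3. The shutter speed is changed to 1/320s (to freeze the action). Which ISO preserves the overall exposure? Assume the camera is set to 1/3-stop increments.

Shutter speed: 1/60 → 1/80 → 1/100 → 1/125 → 1/160 → 1/200 → 1/250 → 1/320 — 2 1/3 stops shorter (darker).
Need 2 1/3 stops brighter from the ISO: 640 → 800 → 1000 → 1250 → 1600 → 2000 → 2500 → 3200.

ISO 3200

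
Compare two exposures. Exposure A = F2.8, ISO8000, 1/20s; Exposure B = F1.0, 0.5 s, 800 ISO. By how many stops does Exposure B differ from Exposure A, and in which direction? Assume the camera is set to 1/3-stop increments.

3 stops brighter

Aperture: f/2.8 → f/2.5 → f/2.2 → f/2 → f/1.8 → f/1.6 → f/1.4 → f/1.2 → f/1.1 → f/1.0 — 3 stops opened up (brighter).
Shutter speed: 1/20 → 1/15 → 1/13 → 1/10 → 1/8 → 1/6 → 1/5 → 1/4 → 0.3 → 0.4 → 0.5 — 3 1/3 stops longer (brighter).
ISO: 8000 → 6400 → 5000 → 4000 → 3200 → 2500 → 2000 → 1600 → 1250 → 1000 → 800 — 3 1/3 stops dropped (darker).
Net: +3 +3 1/3 −3 1/3 = +3 stops.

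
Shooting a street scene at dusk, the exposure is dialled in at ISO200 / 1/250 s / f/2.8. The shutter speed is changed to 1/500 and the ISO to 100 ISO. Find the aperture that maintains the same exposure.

Shutter speed: 1/250 → 1/500 — 1 stop shorter (darker).
ISO: 200 → 100 — 1 stop dropped (darker).
Net change so far: 2 stops darker. Offset with the aperture: f/2.8 → f/2 → f/1.4.

f/1.4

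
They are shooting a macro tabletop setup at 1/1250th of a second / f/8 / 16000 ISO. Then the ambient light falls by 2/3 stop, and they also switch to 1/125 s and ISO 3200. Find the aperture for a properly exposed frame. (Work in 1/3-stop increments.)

Scene light: 2/3 stop darker.
Shutter speed: 1/1250 → 1/1000 → 1/800 → 1/640 → 1/500 → 1/400 → 1/320 → 1/250 → 1/200 → 1/160 → 1/125 — 3 1/3 stops slower (brighter).
ISO: 16000 → 12800 → 10000 → 8000 → 6400 → 5000 → 4000 → 3200 — 2 1/3 stops lower (darker).
Net so far: 1/3 stop brighter. Aperture: f/8 → f/9.

f/9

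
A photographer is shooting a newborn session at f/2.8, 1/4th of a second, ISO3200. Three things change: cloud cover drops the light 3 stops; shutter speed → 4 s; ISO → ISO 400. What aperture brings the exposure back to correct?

Scene light: 3 stops darker.
Shutter speed: 1/4 → 1/2 → 1 → 2 → 4 — 4 stops longer (brighter).
ISO: 3200 → 1600 → 800 → 400 — 3 stops lower (darker).
Net so far: 2 stops darker. Aperture: f/2.8 → f/2 → f/1.4.

f/1.4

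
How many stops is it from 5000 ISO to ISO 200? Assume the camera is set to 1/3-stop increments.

4 2/3 stops

5000 → 4000 → 3200 → 2500 → 2000 → 1600 → 1250 → 1000 → 800 → 640 → 500 → 400 → 320 → 250 → 200 — count the steps: 14 third-stops = 4 2/3 stops.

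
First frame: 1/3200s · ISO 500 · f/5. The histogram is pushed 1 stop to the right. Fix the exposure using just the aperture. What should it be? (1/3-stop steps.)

Overexposed by 1 stop → need 1 stop darker.
Aperture: f/5 → f/5.6 → f/6.3 → f/7.1.

f/7.1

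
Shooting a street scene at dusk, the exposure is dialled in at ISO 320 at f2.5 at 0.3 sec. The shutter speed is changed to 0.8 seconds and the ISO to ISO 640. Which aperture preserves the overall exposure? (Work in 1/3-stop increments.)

Shutter speed: 0.3 → 0.4 → 0.5 → 0.6 → 0.8 — 1 1/3 stops longer (brighter).
ISO: 320 → 400 → 500 → 640 — 1 stop higher (brighter).
Net change so far: 2 1/3 stops brighter. Offset with the aperture: f/2.5 → f/2.8 → f/3.2 → f/3.5 → f/4 → f/4.5 → f/5 → f/5.6.

f/5.6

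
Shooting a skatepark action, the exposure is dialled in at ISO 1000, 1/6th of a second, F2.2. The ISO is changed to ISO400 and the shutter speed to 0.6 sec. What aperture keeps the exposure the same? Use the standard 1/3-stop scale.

f/2.8

ISO: 1000 → 800 → 640 → 500 → 400 — 1 1/3 stops lower (darker).
Shutter speed: 1/6 → 1/5 → 1/4 → 0.3 → 0.4 → 0.5 → 0.6 — 2 stops slower (brighter).
Net change so far: 2/3 stop brighter. Offset with the aperture: f/2.2 → f/2.5 → f/2.8.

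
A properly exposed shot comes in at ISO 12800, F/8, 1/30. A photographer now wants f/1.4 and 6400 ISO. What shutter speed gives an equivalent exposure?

1/500s

Aperture: f/8 → f/5.6 → f/4 → f/2.8 → f/2 → f/1.4 — 5 stops opened up (brighter).
ISO: 12800 → 6400 — 1 stop lower (darker).
Net change so far: 4 stops brighter. Offset with the shutter speed: 1/30 → 1/60 → 1/125 → 1/250 → 1/500.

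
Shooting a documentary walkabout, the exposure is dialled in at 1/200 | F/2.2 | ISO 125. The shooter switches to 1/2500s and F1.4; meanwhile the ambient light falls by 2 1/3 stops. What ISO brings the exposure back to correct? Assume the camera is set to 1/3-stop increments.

Scene light: 2 1/3 stops darker.
Shutter speed: 1/200 → 1/250 → 1/320 → 1/400 → 1/500 → 1/640 → 1/800 → 1/1000 → 1/1250 → 1/1600 → 1/2000 → 1/2500 — 3 2/3 stops shorter (darker).
Aperture: f/2.2 → f/2 → f/1.8 → f/1.6 → f/1.4 — 1 1/3 stops opened up (brighter).
Net so far: 4 2/3 stops darker. ISO: 125 → 160 → 200 → 250 → 320 → 400 → 500 → 640 → 800 → 1000 → 1250 → 1600 → 2000 → 2500 → 3200.

ISO 3200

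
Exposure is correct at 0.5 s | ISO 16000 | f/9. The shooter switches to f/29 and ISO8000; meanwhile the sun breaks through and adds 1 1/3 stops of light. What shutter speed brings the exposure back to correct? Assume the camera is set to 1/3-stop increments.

4 s

Scene light: 1 1/3 stops brighter.
Aperture: f/9 → f/10 → f/11 → f/13 → f/14 → f/16 → f/18 → f/20 → f/22 → f/25 → f/29 — 3 1/3 stops narrower (darker).
ISO: 16000 → 12800 → 10000 → 8000 — 1 stop lower (darker).
Net so far: 3 stops darker. Shutter speed: 0.5 → 0.6 → 0.8 → 1 → 1.3 → 1.6 → 2 → 2.5 → 3.2 → 4.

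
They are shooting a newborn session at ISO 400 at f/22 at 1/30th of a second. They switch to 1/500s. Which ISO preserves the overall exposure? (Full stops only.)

ISO 6400

Shutter speed: 1/30 → 1/60 → 1/125 → 1/250 → 1/500 — 4 stops shorter (darker).
Need 4 stops brighter from the ISO: 400 → 800 → 1600 → 3200 → 6400.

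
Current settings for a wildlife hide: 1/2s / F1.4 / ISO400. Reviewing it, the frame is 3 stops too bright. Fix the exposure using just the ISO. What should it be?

Overexposed by 3 stops → need 3 stops darker.
ISO: 400 → 200 → 100 → 50.

ISO 50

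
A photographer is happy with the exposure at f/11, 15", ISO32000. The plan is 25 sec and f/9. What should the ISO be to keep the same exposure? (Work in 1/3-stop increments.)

Shutter speed: 15 → 20 → 25 — 2/3 stop longer (brighter).
Aperture: f/11 → f/10 → f/9 — 2/3 stop wider (brighter).
Net change so far: 1 1/3 stops brighter. Offset with the ISO: 32000 → 25600 → 20000 → 16000 → 12800.

ISO 12800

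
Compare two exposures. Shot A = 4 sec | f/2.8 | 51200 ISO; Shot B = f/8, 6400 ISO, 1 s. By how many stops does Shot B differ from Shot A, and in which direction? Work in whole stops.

8 stops darker

Aperture: f/2.8 → f/4 → f/5.6 → f/8 — 3 stops stopped down (darker).
Shutter speed: 4 → 2 → 1 — 2 stops faster (darker).
ISO: 51200 → 25600 → 12800 → 6400 — 3 stops dropped (darker).
Net: −3 −2 −3 = −8 stops.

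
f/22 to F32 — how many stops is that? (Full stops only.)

1 stop

f/22 → f/32 — count the steps: 1 stop.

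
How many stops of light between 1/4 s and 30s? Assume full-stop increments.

1/4 → 1/2 → 1 → 2 → 4 → 8 → 15 → 30 — count the steps: 7 stops.

7 stops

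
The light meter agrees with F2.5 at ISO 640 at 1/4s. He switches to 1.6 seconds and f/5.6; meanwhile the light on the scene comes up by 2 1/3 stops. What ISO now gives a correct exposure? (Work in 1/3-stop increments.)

ISO 100

Scene light: 2 1/3 stops brighter.
Shutter speed: 1/4 → 0.3 → 0.4 → 0.5 → 0.6 → 0.8 → 1 → 1.3 → 1.6 — 2 2/3 stops slower (brighter).
Aperture: f/2.5 → f/2.8 → f/3.2 → f/3.5 → f/4 → f/4.5 → f/5 → f/5.6 — 2 1/3 stops smaller aperture (darker).
Net so far: 2 2/3 stops brighter. ISO: 640 → 500 → 400 → 320 → 250 → 200 → 160 → 125 → 100.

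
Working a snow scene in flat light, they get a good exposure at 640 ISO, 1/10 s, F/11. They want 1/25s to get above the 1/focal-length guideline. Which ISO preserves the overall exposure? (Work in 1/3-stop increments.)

ISO 1600

Shutter speed: 1/10 → 1/13 → 1/15 → 1/20 → 1/25 — 1 1/3 stops faster (darker).
Need 1 1/3 stops brighter from the ISO: 640 → 800 → 1000 → 1250 → 1600.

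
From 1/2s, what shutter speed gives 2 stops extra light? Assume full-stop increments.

2 s

Shutter speed: 1/2 → 1 → 2 — 2 stops longer (brighter).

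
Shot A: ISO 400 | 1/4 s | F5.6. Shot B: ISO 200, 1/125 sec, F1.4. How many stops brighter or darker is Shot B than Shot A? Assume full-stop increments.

Aperture: f/5.6 → f/4 → f/2.8 → f/2 → f/1.4 — 4 stops opened up (brighter).
Shutter speed: 1/4 → 1/8 → 1/15 → 1/30 → 1/60 → 1/125 — 5 stops faster (darker).
ISO: 400 → 200 — 1 stop lower (darker).
Net: +4 −5 −1 = −2 stops.

2 stops darker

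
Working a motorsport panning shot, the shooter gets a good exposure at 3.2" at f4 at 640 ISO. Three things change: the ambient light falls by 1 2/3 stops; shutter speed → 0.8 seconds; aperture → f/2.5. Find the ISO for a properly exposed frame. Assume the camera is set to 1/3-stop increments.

ISO 3200

Scene light: 1 2/3 stops darker.
Shutter speed: 3.2 → 2.5 → 2 → 1.6 → 1.3 → 1 → 0.8 — 2 stops faster (darker).
Aperture: f/4 → f/3.5 → f/3.2 → f/2.8 → f/2.5 — 1 1/3 stops larger aperture (brighter).
Net so far: 2 1/3 stops darker. ISO: 640 → 800 → 1000 → 1250 → 1600 → 2000 → 2500 → 3200.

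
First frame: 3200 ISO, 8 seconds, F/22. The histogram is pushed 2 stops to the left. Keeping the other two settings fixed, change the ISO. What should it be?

Underexposed by 2 stops → need 2 stops brighter.
ISO: 3200 → 6400 → 12800.

ISO 12800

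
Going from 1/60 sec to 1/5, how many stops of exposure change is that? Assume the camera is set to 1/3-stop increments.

1/60 → 1/50 → 1/40 → 1/30 → 1/25 → 1/20 → 1/15 → 1/13 → 1/10 → 1/8 → 1/6 → 1/5 — count the steps: 11 third-stops = 3 2/3 stops.

3 2/3 stops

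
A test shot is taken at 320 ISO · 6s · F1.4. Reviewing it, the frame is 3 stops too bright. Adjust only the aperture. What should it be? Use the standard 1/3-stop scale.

f/4

Overexposed by 3 stops → need 3 stops darker.
Aperture: f/1.4 → f/1.6 → f/1.8 → f/2 → f/2.2 → f/2.5 → f/2.8 → f/3.2 → f/3.5 → f/4.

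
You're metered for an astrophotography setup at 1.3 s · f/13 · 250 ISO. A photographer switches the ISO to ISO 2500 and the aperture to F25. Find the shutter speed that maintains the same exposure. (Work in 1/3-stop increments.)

ISO: 250 → 320 → 400 → 500 → 640 → 800 → 1000 → 1250 → 1600 → 2000 → 2500 — 3 1/3 stops higher (brighter).
Aperture: f/13 → f/14 → f/16 → f/18 → f/20 → f/22 → f/25 — 2 stops stopped down (darker).
Net change so far: 1 1/3 stops brighter. Offset with the shutter speed: 1.3 → 1 → 0.8 → 0.6 → 0.5.

0.5 s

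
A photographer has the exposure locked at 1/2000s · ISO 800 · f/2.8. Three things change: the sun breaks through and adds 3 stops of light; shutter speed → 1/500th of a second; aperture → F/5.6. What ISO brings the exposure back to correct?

ISO 100

Scene light: 3 stops brighter.
Shutter speed: 1/2000 → 1/1000 → 1/500 — 2 stops slower (brighter).
Aperture: f/2.8 → f/4 → f/5.6 — 2 stops stopped down (darker).
Net so far: 3 stops brighter. ISO: 800 → 400 → 200 → 100.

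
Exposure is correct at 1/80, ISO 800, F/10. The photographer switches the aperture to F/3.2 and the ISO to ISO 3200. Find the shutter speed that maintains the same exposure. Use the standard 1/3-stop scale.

1/3200s

Aperture: f/10 → f/9 → f/8 → f/7.1 → f/6.3 → f/5.6 → f/5 → f/4.5 → f/4 → f/3.5 → f/3.2 — 3 1/3 stops wider (brighter).
ISO: 800 → 1000 → 1250 → 1600 → 2000 → 2500 → 3200 — 2 stops higher (brighter).
Net change so far: 5 1/3 stops brighter. Offset with the shutter speed: 1/80 → 1/100 → 1/125 → 1/160 → 1/200 → 1/250 → 1/320 → 1/400 → 1/500 → 1/640 → 1/800 → 1/1000 → 1/1250 → 1/1600 → 1/2000 → 1/2500 → 1/3200.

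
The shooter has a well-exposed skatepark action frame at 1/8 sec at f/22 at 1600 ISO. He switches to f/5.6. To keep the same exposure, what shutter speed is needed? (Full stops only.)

Aperture: f/22 → f/16 → f/11 → f/8 → f/5.6 — 4 stops opened up (brighter).
Need 4 stops darker from the shutter speed: 1/8 → 1/15 → 1/30 → 1/60 → 1/125.

1/125s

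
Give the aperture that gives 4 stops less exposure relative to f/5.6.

Aperture: f/5.6 → f/8 → f/11 → f/16 → f/22 — 4 stops smaller aperture (darker).

f/22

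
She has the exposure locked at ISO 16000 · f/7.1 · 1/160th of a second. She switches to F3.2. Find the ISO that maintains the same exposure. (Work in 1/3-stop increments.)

ISO 3200

Aperture: f/7.1 → f/6.3 → f/5.6 → f/5 → f/4.5 → f/4 → f/3.5 → f/3.2 — 2 1/3 stops larger aperture (brighter).
Need 2 1/3 stops darker from the ISO: 16000 → 12800 → 10000 → 8000 → 6400 → 5000 → 4000 → 3200.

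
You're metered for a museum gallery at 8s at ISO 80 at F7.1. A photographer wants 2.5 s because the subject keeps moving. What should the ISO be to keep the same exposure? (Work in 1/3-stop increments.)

Shutter speed: 8 → 6 → 5 → 4 → 3.2 → 2.5 — 1 2/3 stops shorter (darker).
Need 1 2/3 stops brighter from the ISO: 80 → 100 → 125 → 160 → 200 → 250.

ISO 250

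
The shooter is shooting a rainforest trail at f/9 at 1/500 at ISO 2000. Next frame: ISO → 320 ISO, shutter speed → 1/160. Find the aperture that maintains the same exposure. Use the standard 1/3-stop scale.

ISO: 2000 → 1600 → 1250 → 1000 → 800 → 640 → 500 → 400 → 320 — 2 2/3 stops lower (darker).
Shutter speed: 1/500 → 1/400 → 1/320 → 1/250 → 1/200 → 1/160 — 1 2/3 stops longer (brighter).
Net change so far: 1 stop darker. Offset with the aperture: f/9 → f/8 → f/7.1 → f/6.3.

f/6.3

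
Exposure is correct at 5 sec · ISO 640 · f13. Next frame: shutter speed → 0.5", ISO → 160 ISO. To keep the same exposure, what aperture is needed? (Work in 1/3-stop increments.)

f/2

Shutter speed: 5 → 4 → 3.2 → 2.5 → 2 → 1.6 → 1.3 → 1 → 0.8 → 0.6 → 0.5 — 3 1/3 stops shorter (darker).
ISO: 640 → 500 → 400 → 320 → 250 → 200 → 160 — 2 stops dropped (darker).
Net change so far: 5 1/3 stops darker. Offset with the aperture: f/13 → f/11 → f/10 → f/9 → f/8 → f/7.1 → f/6.3 → f/5.6 → f/5 → f/4.5 → f/4 → f/3.5 → f/3.2 → f/2.8 → f/2.5 → f/2.2 → f/2.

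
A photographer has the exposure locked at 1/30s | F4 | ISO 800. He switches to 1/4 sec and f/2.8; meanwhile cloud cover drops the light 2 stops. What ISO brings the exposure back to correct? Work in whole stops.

ISO 200

Scene light: 2 stops darker.
Shutter speed: 1/30 → 1/15 → 1/8 → 1/4 — 3 stops slower (brighter).
Aperture: f/4 → f/2.8 — 1 stop wider (brighter).
Net so far: 2 stops brighter. ISO: 800 → 400 → 200.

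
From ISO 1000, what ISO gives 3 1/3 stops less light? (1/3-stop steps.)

ISO 100

ISO: 1000 → 800 → 640 → 500 → 400 → 320 → 250 → 200 → 160 → 125 → 100 — 3 1/3 stops dropped (darker).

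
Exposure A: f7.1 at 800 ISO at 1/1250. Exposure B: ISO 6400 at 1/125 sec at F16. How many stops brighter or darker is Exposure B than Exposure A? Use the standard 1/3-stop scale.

4 stops brighter

Aperture: f/7.1 → f/8 → f/9 → f/10 → f/11 → f/13 → f/14 → f/16 — 2 1/3 stops smaller aperture (darker).
Shutter speed: 1/1250 → 1/1000 → 1/800 → 1/640 → 1/500 → 1/400 → 1/320 → 1/250 → 1/200 → 1/160 → 1/125 — 3 1/3 stops slower (brighter).
ISO: 800 → 1000 → 1250 → 1600 → 2000 → 2500 → 3200 → 4000 → 5000 → 6400 — 3 stops higher (brighter).
Net: −2 1/3 +3 1/3 +3 = +4 stops.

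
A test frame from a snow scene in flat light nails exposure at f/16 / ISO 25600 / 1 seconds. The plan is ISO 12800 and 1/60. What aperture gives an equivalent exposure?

f/1.4

ISO: 25600 → 12800 — 1 stop lower (darker).
Shutter speed: 1 → 1/2 → 1/4 → 1/8 → 1/15 → 1/30 → 1/60 — 6 stops shorter (darker).
Net change so far: 7 stops darker. Offset with the aperture: f/16 → f/11 → f/8 → f/5.6 → f/4 → f/2.8 → f/2 → f/1.4.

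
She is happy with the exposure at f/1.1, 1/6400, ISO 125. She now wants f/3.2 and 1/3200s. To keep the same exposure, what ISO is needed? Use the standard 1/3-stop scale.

ISO 500

Aperture: f/1.1 → f/1.2 → f/1.4 → f/1.6 → f/1.8 → f/2 → f/2.2 → f/2.5 → f/2.8 → f/3.2 — 3 stops narrower (darker).
Shutter speed: 1/6400 → 1/5000 → 1/4000 → 1/3200 — 1 stop slower (brighter).
Net change so far: 2 stops darker. Offset with the ISO: 125 → 160 → 200 → 250 → 320 → 400 → 500.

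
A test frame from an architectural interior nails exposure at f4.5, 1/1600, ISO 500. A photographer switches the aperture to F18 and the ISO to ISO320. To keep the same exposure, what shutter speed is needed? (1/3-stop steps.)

Aperture: f/4.5 → f/5 → f/5.6 → f/6.3 → f/7.1 → f/8 → f/9 → f/10 → f/11 → f/13 → f/14 → f/16 → f/18 — 4 stops narrower (darker).
ISO: 500 → 400 → 320 — 2/3 stop lower (darker).
Net change so far: 4 2/3 stops darker. Offset with the shutter speed: 1/1600 → 1/1250 → 1/1000 → 1/800 → 1/640 → 1/500 → 1/400 → 1/320 → 1/250 → 1/200 → 1/160 → 1/125 → 1/100 → 1/80 → 1/60.

1/60s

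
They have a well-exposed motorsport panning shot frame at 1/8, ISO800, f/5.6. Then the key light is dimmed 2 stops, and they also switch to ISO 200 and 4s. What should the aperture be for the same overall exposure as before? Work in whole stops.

f/8

Scene light: 2 stops darker.
ISO: 800 → 400 → 200 — 2 stops lower (darker).
Shutter speed: 1/8 → 1/4 → 1/2 → 1 → 2 → 4 — 5 stops slower (brighter).
Net so far: 1 stop brighter. Aperture: f/5.6 → f/8.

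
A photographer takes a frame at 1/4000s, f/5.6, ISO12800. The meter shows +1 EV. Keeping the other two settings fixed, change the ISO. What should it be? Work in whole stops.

Overexposed by 1 stop → need 1 stop darker.
ISO: 12800 → 6400.

ISO 6400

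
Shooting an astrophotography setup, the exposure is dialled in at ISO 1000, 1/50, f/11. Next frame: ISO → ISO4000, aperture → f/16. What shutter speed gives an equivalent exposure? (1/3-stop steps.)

1/100s

ISO: 1000 → 1250 → 1600 → 2000 → 2500 → 3200 → 4000 — 2 stops higher (brighter).
Aperture: f/11 → f/13 → f/14 → f/16 — 1 stop smaller aperture (darker).
Net change so far: 1 stop brighter. Offset with the shutter speed: 1/50 → 1/60 → 1/80 → 1/100.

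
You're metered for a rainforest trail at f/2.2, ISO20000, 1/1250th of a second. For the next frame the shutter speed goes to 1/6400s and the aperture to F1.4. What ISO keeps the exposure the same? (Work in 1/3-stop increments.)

ISO 40000

Shutter speed: 1/1250 → 1/1600 → 1/2000 → 1/2500 → 1/3200 → 1/4000 → 1/5000 → 1/6400 — 2 1/3 stops faster (darker).
Aperture: f/2.2 → f/2 → f/1.8 → f/1.6 → f/1.4 — 1 1/3 stops opened up (brighter).
Net change so far: 1 stop darker. Offset with the ISO: 20000 → 25600 → 32000 → 40000.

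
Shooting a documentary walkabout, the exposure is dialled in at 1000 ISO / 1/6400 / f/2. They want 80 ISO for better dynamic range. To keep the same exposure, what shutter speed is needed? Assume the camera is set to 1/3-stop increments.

1/500s

ISO: 1000 → 800 → 640 → 500 → 400 → 320 → 250 → 200 → 160 → 125 → 100 → 80 — 3 2/3 stops dropped (darker).
Need 3 2/3 stops brighter from the shutter speed: 1/6400 → 1/5000 → 1/4000 → 1/3200 → 1/2500 → 1/2000 → 1/1600 → 1/1250 → 1/1000 → 1/800 → 1/640 → 1/500.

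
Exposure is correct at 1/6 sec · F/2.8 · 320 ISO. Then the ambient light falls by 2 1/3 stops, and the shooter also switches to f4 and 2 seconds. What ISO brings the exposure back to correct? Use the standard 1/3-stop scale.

Scene light: 2 1/3 stops darker.
Aperture: f/2.8 → f/3.2 → f/3.5 → f/4 — 1 stop stopped down (darker).
Shutter speed: 1/6 → 1/5 → 1/4 → 0.3 → 0.4 → 0.5 → 0.6 → 0.8 → 1 → 1.3 → 1.6 → 2 — 3 2/3 stops slower (brighter).
Net so far: 1/3 stop brighter. ISO: 320 → 250.

ISO 250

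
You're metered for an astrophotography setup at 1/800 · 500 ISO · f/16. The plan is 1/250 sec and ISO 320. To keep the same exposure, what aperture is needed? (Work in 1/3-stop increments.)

f/22

Shutter speed: 1/800 → 1/640 → 1/500 → 1/400 → 1/320 → 1/250 — 1 2/3 stops slower (brighter).
ISO: 500 → 400 → 320 — 2/3 stop lower (darker).
Net change so far: 1 stop brighter. Offset with the aperture: f/16 → f/18 → f/20 → f/22.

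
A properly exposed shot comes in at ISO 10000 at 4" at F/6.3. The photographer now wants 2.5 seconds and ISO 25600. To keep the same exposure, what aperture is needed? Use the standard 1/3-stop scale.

f/8

Shutter speed: 4 → 3.2 → 2.5 — 2/3 stop shorter (darker).
ISO: 10000 → 12800 → 16000 → 20000 → 25600 — 1 1/3 stops raised (brighter).
Net change so far: 2/3 stop brighter. Offset with the aperture: f/6.3 → f/7.1 → f/8.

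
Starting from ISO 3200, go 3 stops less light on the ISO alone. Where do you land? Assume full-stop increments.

ISO: 3200 → 1600 → 800 → 400 — 3 stops lower (darker).

ISO 400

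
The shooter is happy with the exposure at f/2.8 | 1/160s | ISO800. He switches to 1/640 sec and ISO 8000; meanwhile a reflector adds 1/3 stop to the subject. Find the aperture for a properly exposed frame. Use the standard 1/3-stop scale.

f/5

Scene light: 1/3 stop brighter.
Shutter speed: 1/160 → 1/200 → 1/250 → 1/320 → 1/400 → 1/500 → 1/640 — 2 stops faster (darker).
ISO: 800 → 1000 → 1250 → 1600 → 2000 → 2500 → 3200 → 4000 → 5000 → 6400 → 8000 — 3 1/3 stops raised (brighter).
Net so far: 1 2/3 stops brighter. Aperture: f/2.8 → f/3.2 → f/3.5 → f/4 → f/4.5 → f/5.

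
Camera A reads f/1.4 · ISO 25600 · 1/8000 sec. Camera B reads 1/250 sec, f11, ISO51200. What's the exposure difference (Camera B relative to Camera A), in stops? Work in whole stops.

Aperture: f/1.4 → f/2 → f/2.8 → f/4 → f/5.6 → f/8 → f/11 — 6 stops stopped down (darker).
Shutter speed: 1/8000 → 1/4000 → 1/2000 → 1/1000 → 1/500 → 1/250 — 5 stops longer (brighter).
ISO: 25600 → 51200 — 1 stop raised (brighter).
Net: −6 +5 +1 = 0 stops.

same exposure (0 stops)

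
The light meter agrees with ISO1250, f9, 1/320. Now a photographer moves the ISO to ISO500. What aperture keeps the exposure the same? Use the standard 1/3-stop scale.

ISO: 1250 → 1000 → 800 → 640 → 500 — 1 1/3 stops dropped (darker).
Need 1 1/3 stops brighter from the aperture: f/9 → f/8 → f/7.1 → f/6.3 → f/5.6.

f/5.6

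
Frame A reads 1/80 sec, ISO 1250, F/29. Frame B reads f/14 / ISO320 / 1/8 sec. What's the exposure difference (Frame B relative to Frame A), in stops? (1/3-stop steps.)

3 1/3 stops brighter

Aperture: f/29 → f/25 → f/22 → f/20 → f/18 → f/16 → f/14 — 2 stops larger aperture (brighter).
Shutter speed: 1/80 → 1/60 → 1/50 → 1/40 → 1/30 → 1/25 → 1/20 → 1/15 → 1/13 → 1/10 → 1/8 — 3 1/3 stops slower (brighter).
ISO: 1250 → 1000 → 800 → 640 → 500 → 400 → 320 — 2 stops dropped (darker).
Net: +2 +3 1/3 −2 = +3 1/3 stops.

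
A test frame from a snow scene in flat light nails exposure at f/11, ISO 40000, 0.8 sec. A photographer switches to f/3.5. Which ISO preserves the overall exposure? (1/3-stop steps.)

ISO 4000

Aperture: f/11 → f/10 → f/9 → f/8 → f/7.1 → f/6.3 → f/5.6 → f/5 → f/4.5 → f/4 → f/3.5 — 3 1/3 stops opened up (brighter).
Need 3 1/3 stops darker from the ISO: 40000 → 32000 → 25600 → 20000 → 16000 → 12800 → 10000 → 8000 → 6400 → 5000 → 4000.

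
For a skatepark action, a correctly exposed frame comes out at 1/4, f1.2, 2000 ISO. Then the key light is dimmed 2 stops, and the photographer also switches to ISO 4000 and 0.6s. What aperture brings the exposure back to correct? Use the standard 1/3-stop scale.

Scene light: 2 stops darker.
ISO: 2000 → 2500 → 3200 → 4000 — 1 stop higher (brighter).
Shutter speed: 1/4 → 0.3 → 0.4 → 0.5 → 0.6 — 1 1/3 stops slower (brighter).
Net so far: 1/3 stop brighter. Aperture: f/1.2 → f/1.4.

f/1.4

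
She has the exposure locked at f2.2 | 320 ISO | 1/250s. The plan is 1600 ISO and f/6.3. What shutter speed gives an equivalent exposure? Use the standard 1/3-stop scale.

ISO: 320 → 400 → 500 → 640 → 800 → 1000 → 1250 → 1600 — 2 1/3 stops higher (brighter).
Aperture: f/2.2 → f/2.5 → f/2.8 → f/3.2 → f/3.5 → f/4 → f/4.5 → f/5 → f/5.6 → f/6.3 — 3 stops smaller aperture (darker).
Net change so far: 2/3 stop darker. Offset with the shutter speed: 1/250 → 1/200 → 1/160.

1/160s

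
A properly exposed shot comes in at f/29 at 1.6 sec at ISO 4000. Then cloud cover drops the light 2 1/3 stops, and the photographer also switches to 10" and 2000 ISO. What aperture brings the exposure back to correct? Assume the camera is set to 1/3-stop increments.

f/22

Scene light: 2 1/3 stops darker.
Shutter speed: 1.6 → 2 → 2.5 → 3.2 → 4 → 5 → 6 → 8 → 10 — 2 2/3 stops slower (brighter).
ISO: 4000 → 3200 → 2500 → 2000 — 1 stop dropped (darker).
Net so far: 2/3 stop darker. Aperture: f/29 → f/25 → f/22.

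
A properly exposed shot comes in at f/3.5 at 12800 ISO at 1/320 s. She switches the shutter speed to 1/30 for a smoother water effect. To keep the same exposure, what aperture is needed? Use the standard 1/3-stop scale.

Shutter speed: 1/320 → 1/250 → 1/200 → 1/160 → 1/125 → 1/100 → 1/80 → 1/60 → 1/50 → 1/40 → 1/30 — 3 1/3 stops longer (brighter).
Need 3 1/3 stops darker from the aperture: f/3.5 → f/4 → f/4.5 → f/5 → f/5.6 → f/6.3 → f/7.1 → f/8 → f/9 → f/10 → f/11.

f/11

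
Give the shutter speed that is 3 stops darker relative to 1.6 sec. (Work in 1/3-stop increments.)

Shutter speed: 1.6 → 1.3 → 1 → 0.8 → 0.6 → 0.5 → 0.4 → 0.3 → 1/4 → 1/5 — 3 stops faster (darker).

1/5s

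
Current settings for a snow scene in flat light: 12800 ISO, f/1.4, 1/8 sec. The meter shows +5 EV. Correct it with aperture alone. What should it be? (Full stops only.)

Overexposed by 5 stops → need 5 stops darker.
Aperture: f/1.4 → f/2 → f/2.8 → f/4 → f/5.6 → f/8.

f/8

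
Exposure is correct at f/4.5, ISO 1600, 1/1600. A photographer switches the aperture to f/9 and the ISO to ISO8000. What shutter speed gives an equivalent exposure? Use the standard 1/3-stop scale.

Aperture: f/4.5 → f/5 → f/5.6 → f/6.3 → f/7.1 → f/8 → f/9 — 2 stops stopped down (darker).
ISO: 1600 → 2000 → 2500 → 3200 → 4000 → 5000 → 6400 → 8000 — 2 1/3 stops raised (brighter).
Net change so far: 1/3 stop brighter. Offset with the shutter speed: 1/1600 → 1/2000.

1/2000s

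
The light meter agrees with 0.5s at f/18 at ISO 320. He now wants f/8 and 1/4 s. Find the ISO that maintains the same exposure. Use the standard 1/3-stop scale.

ISO 125

Aperture: f/18 → f/16 → f/14 → f/13 → f/11 → f/10 → f/9 → f/8 — 2 1/3 stops opened up (brighter).
Shutter speed: 0.5 → 0.4 → 0.3 → 1/4 — 1 stop faster (darker).
Net change so far: 1 1/3 stops brighter. Offset with the ISO: 320 → 250 → 200 → 160 → 125.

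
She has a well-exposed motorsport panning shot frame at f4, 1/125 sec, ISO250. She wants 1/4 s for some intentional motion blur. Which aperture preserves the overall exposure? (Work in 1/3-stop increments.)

f/22

Shutter speed: 1/125 → 1/100 → 1/80 → 1/60 → 1/50 → 1/40 → 1/30 → 1/25 → 1/20 → 1/15 → 1/13 → 1/10 → 1/8 → 1/6 → 1/5 → 1/4 — 5 stops longer (brighter).
Need 5 stops darker from the aperture: f/4 → f/4.5 → f/5 → f/5.6 → f/6.3 → f/7.1 → f/8 → f/9 → f/10 → f/11 → f/13 → f/14 → f/16 → f/18 → f/20 → f/22.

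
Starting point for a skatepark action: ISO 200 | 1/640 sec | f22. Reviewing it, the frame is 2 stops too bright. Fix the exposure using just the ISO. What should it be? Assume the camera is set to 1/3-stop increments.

Overexposed by 2 stops → need 2 stops darker.
ISO: 200 → 160 → 125 → 100 → 80 → 64 → 50.

ISO 50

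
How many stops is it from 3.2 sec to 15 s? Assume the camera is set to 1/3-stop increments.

2 1/3 stops

3.2 → 4 → 5 → 6 → 8 → 10 → 13 → 15 — count the steps: 7 third-stops = 2 1/3 stops.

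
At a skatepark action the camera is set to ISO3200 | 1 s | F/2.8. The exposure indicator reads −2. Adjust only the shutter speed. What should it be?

4 s

Underexposed by 2 stops → need 2 stops brighter.
Shutter speed: 1 → 2 → 4.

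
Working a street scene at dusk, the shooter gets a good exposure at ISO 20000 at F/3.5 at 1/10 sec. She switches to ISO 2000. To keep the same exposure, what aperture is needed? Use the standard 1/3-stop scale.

ISO: 20000 → 16000 → 12800 → 10000 → 8000 → 6400 → 5000 → 4000 → 3200 → 2500 → 2000 — 3 1/3 stops dropped (darker).
Need 3 1/3 stops brighter from the aperture: f/3.5 → f/3.2 → f/2.8 → f/2.5 → f/2.2 → f/2 → f/1.8 → f/1.6 → f/1.4 → f/1.2 → f/1.1.

f/1.1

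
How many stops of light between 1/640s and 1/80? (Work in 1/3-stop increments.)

1/640 → 1/500 → 1/400 → 1/320 → 1/250 → 1/200 → 1/160 → 1/125 → 1/100 → 1/80 — count the steps: 9 third-stops = 3 stops.

3 stops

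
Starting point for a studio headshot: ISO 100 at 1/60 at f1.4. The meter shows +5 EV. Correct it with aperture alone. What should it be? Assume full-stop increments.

Overexposed by 5 stops → need 5 stops darker.
Aperture: f/1.4 → f/2 → f/2.8 → f/4 → f/5.6 → f/8.

f/8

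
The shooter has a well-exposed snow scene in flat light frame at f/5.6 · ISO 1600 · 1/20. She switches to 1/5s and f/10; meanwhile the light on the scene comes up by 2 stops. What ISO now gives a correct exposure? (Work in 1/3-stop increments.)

ISO 320

Scene light: 2 stops brighter.
Shutter speed: 1/20 → 1/15 → 1/13 → 1/10 → 1/8 → 1/6 → 1/5 — 2 stops slower (brighter).
Aperture: f/5.6 → f/6.3 → f/7.1 → f/8 → f/9 → f/10 — 1 2/3 stops smaller aperture (darker).
Net so far: 2 1/3 stops brighter. ISO: 1600 → 1250 → 1000 → 800 → 640 → 500 → 400 → 320.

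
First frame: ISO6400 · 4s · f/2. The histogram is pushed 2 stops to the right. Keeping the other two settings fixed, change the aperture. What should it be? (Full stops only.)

f/4

Overexposed by 2 stops → need 2 stops darker.
Aperture: f/2 → f/2.8 → f/4.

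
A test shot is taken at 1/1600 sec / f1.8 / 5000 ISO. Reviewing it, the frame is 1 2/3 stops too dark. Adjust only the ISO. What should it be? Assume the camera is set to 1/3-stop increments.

ISO 16000

Underexposed by 1 2/3 stops → need 1 2/3 stops brighter.
ISO: 5000 → 6400 → 8000 → 10000 → 12800 → 16000.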